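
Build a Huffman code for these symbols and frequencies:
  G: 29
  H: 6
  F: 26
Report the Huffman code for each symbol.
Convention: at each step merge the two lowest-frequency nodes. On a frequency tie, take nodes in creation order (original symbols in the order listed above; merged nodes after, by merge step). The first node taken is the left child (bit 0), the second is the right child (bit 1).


Huffman tree construction:
Step 1: Merge H(6) + F(26) = 32
Step 2: Merge G(29) + (H+F)(32) = 61
Read each symbol's code off the tree from the root (left child = 0, right child = 1).

Codes:
  G: 0 (length 1)
  H: 10 (length 2)
  F: 11 (length 2)
Average code length: 93/61 = 1.5246 bits/symbol


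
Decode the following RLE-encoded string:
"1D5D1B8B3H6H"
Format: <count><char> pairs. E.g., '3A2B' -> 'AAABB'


Expanding each <count><char> pair:
  1D -> 'D'
  5D -> 'DDDDD'
  1B -> 'B'
  8B -> 'BBBBBBBB'
  3H -> 'HHH'
  6H -> 'HHHHHH'

Decoded = DDDDDDBBBBBBBBBHHHHHHHHH


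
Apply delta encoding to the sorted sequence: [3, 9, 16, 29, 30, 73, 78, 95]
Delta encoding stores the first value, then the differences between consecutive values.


First value: 3
Deltas:
  9 - 3 = 6
  16 - 9 = 7
  29 - 16 = 13
  30 - 29 = 1
  73 - 30 = 43
  78 - 73 = 5
  95 - 78 = 17


Delta encoded: [3, 6, 7, 13, 1, 43, 5, 17]


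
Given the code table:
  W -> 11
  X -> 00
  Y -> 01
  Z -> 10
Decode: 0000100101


Decoding:
00 -> X
00 -> X
10 -> Z
01 -> Y
01 -> Y


Result: XXZYY


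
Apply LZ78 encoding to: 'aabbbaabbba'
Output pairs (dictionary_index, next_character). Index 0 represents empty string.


LZ78 encoding steps:
Dictionary: {0: ''}
Step 1: w='' (idx 0), next='a' -> output (0, 'a'), add 'a' as idx 1
Step 2: w='a' (idx 1), next='b' -> output (1, 'b'), add 'ab' as idx 2
Step 3: w='' (idx 0), next='b' -> output (0, 'b'), add 'b' as idx 3
Step 4: w='b' (idx 3), next='a' -> output (3, 'a'), add 'ba' as idx 4
Step 5: w='ab' (idx 2), next='b' -> output (2, 'b'), add 'abb' as idx 5
Step 6: w='ba' (idx 4), end of input -> output (4, '')


Encoded: [(0, 'a'), (1, 'b'), (0, 'b'), (3, 'a'), (2, 'b'), (4, '')]


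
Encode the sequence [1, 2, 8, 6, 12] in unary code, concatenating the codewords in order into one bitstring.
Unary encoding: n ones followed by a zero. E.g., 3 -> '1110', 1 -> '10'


Encode each number as n ones followed by a terminating 0:
  1 -> 10 (2 bits)
  2 -> 110 (3 bits)
  8 -> 111111110 (9 bits)
  6 -> 1111110 (7 bits)
  12 -> 1111111111110 (13 bits)
Total length = 2 + 3 + 9 + 7 + 13 = 34 bits.

Unary([1, 2, 8, 6, 12]) = 1011011111111011111101111111111110 (34 bits)


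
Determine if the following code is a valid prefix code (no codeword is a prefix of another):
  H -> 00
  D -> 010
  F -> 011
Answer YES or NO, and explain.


Checking each pair (does one codeword prefix another?):
  H='00' vs D='010': no prefix
  H='00' vs F='011': no prefix
  D='010' vs H='00': no prefix
  D='010' vs F='011': no prefix
  F='011' vs H='00': no prefix
  F='011' vs D='010': no prefix
No violation found over all pairs.

YES -- this is a valid prefix code. No codeword is a prefix of any other codeword.


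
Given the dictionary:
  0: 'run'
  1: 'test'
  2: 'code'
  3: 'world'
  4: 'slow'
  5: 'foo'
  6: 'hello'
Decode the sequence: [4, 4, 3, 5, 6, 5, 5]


Look up each index in the dictionary:
  4 -> 'slow'
  4 -> 'slow'
  3 -> 'world'
  5 -> 'foo'
  6 -> 'hello'
  5 -> 'foo'
  5 -> 'foo'

Decoded: "slow slow world foo hello foo foo"


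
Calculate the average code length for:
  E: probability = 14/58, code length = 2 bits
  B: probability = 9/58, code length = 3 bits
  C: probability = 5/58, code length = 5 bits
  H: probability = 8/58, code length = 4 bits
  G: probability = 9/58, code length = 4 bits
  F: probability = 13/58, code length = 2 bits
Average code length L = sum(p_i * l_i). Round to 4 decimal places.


Weighted contributions p_i * l_i:
  E: (14/58) * 2 = 28/58
  B: (9/58) * 3 = 27/58
  C: (5/58) * 5 = 25/58
  H: (8/58) * 4 = 32/58
  G: (9/58) * 4 = 36/58
  F: (13/58) * 2 = 26/58
Sum = (28 + 27 + 25 + 32 + 36 + 26)/58 = 174/58

L = 174/58 = 3.0000 bits/symbol


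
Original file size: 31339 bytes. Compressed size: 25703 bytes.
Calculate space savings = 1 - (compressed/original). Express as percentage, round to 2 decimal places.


ratio = compressed/original = 25703/31339 = 0.82016
savings = 1 - ratio = 1 - 0.82016 = 0.17984
as a percentage: 0.17984 * 100 = 17.98%

Space savings = 1 - 25703/31339 = 17.98%


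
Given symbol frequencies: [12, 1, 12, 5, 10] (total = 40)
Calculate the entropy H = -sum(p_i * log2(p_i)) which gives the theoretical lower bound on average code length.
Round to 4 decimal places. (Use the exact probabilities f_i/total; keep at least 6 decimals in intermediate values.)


Per-symbol terms -p_i * log2(p_i) with p_i = f_i/40:
  p = 12/40 = 0.300000: log2(p) = -1.736966, -p*log2(p) = 0.521090
  p = 1/40 = 0.025000: log2(p) = -5.321928, -p*log2(p) = 0.133048
  p = 12/40 = 0.300000: log2(p) = -1.736966, -p*log2(p) = 0.521090
  p = 5/40 = 0.125000: log2(p) = -3.000000, -p*log2(p) = 0.375000
  p = 10/40 = 0.250000: log2(p) = -2.000000, -p*log2(p) = 0.500000
H = 0.521090 + 0.133048 + 0.521090 + 0.375000 + 0.500000 = 2.050228

H = 2.0502 bits/symbol


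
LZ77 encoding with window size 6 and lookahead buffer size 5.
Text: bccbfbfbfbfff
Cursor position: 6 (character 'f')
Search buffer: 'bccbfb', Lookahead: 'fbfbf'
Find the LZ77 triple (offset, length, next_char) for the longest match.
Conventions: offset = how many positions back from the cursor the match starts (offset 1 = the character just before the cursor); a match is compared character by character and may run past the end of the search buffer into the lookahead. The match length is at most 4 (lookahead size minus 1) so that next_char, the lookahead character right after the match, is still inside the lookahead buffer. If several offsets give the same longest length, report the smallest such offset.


Try each offset into the search buffer:
  offset=1 (pos 5, char 'b'): match length 0
  offset=2 (pos 4, char 'f'): match length 4
  offset=3 (pos 3, char 'b'): match length 0
  offset=4 (pos 2, char 'c'): match length 0
  offset=5 (pos 1, char 'c'): match length 0
  offset=6 (pos 0, char 'b'): match length 0
Longest match has length 4 at offset 2.
next_char = character at position 6 + 4 = 10 -> 'f'

Best match: offset=2, length=4 (matching 'fbfb' starting at position 4)
LZ77 triple: (2, 4, 'f')


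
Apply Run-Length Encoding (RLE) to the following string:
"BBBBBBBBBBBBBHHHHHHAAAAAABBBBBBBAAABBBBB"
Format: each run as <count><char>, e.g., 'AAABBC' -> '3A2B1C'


Scanning runs left to right:
  i=0: run of 'B' x 13 -> '13B'
  i=13: run of 'H' x 6 -> '6H'
  i=19: run of 'A' x 6 -> '6A'
  i=25: run of 'B' x 7 -> '7B'
  i=32: run of 'A' x 3 -> '3A'
  i=35: run of 'B' x 5 -> '5B'

RLE = 13B6H6A7B3A5B


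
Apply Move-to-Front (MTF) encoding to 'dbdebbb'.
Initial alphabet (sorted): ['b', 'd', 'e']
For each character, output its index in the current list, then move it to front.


MTF encoding:
'd': index 1 in ['b', 'd', 'e'] -> ['d', 'b', 'e']
'b': index 1 in ['d', 'b', 'e'] -> ['b', 'd', 'e']
'd': index 1 in ['b', 'd', 'e'] -> ['d', 'b', 'e']
'e': index 2 in ['d', 'b', 'e'] -> ['e', 'd', 'b']
'b': index 2 in ['e', 'd', 'b'] -> ['b', 'e', 'd']
'b': index 0 in ['b', 'e', 'd'] -> ['b', 'e', 'd']
'b': index 0 in ['b', 'e', 'd'] -> ['b', 'e', 'd']


Output: [1, 1, 1, 2, 2, 0, 0]


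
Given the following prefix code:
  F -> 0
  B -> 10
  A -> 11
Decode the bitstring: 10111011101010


Decoding step by step:
Bits 10 -> B
Bits 11 -> A
Bits 10 -> B
Bits 11 -> A
Bits 10 -> B
Bits 10 -> B
Bits 10 -> B


Decoded message: BABABBB


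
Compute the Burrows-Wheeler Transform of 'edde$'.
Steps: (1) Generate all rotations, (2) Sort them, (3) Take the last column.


Rotations (sorted):
  0: $edde -> last char: e
  1: dde$e -> last char: e
  2: de$ed -> last char: d
  3: e$edd -> last char: d
  4: edde$ -> last char: $


BWT = eedd$


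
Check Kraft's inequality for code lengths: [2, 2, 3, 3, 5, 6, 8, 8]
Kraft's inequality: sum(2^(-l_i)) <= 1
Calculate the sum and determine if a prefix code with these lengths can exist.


Sum = 2^(-2) + 2^(-2) + 2^(-3) + 2^(-3) + 2^(-5) + 2^(-6) + 2^(-8) + 2^(-8)
    = 0.25 + 0.25 + 0.125 + 0.125 + 0.03125 + 0.015625 + 0.00390625 + 0.00390625
    = 206/256 = 0.8046875
Since 0.8046875 <= 1, Kraft's inequality IS satisfied.
A prefix code with these lengths CAN exist.

Kraft sum = 0.8046875. Satisfied.


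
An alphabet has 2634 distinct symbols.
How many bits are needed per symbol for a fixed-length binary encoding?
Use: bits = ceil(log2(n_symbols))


log2(2634) = 11.363
Bracket: 2^11 = 2048 < 2634 <= 2^12 = 4096
So ceil(log2(2634)) = 12

bits = ceil(log2(2634)) = ceil(11.363) = 12 bits


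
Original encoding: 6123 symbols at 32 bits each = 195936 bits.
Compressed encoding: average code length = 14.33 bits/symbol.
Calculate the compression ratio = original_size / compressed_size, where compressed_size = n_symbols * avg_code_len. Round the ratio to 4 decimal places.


original_size = n_symbols * orig_bits = 6123 * 32 = 195936 bits
compressed_size = n_symbols * avg_code_len = 6123 * 14.33 = 87742.59 bits
ratio = original_size / compressed_size = 195936 / 87742.59 = 2.2331

Compression ratio = 2.2331


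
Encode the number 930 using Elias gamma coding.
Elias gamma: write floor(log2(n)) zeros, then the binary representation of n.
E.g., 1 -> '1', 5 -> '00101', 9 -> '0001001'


num_bits = floor(log2(930)) + 1 = 10
leading_zeros = num_bits - 1 = 9
binary(930) = 1110100010

Elias gamma(930) = '000000000' + '1110100010' = 0000000001110100010 (19 bits)


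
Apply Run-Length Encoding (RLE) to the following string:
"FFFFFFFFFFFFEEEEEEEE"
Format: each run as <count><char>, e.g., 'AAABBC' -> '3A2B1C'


Scanning runs left to right:
  i=0: run of 'F' x 12 -> '12F'
  i=12: run of 'E' x 8 -> '8E'

RLE = 12F8E


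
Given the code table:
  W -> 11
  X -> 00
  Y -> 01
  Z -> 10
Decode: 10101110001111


Decoding:
10 -> Z
10 -> Z
11 -> W
10 -> Z
00 -> X
11 -> W
11 -> W


Result: ZZWZXWW


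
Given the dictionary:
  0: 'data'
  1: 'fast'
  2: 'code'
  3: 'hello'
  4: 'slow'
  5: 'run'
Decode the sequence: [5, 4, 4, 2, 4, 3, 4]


Look up each index in the dictionary:
  5 -> 'run'
  4 -> 'slow'
  4 -> 'slow'
  2 -> 'code'
  4 -> 'slow'
  3 -> 'hello'
  4 -> 'slow'

Decoded: "run slow slow code slow hello slow"


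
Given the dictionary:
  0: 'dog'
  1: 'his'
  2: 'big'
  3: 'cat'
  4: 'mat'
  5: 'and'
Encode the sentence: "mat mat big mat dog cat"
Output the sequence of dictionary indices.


Look up each word in the dictionary:
  'mat' -> 4
  'mat' -> 4
  'big' -> 2
  'mat' -> 4
  'dog' -> 0
  'cat' -> 3

Encoded: [4, 4, 2, 4, 0, 3]


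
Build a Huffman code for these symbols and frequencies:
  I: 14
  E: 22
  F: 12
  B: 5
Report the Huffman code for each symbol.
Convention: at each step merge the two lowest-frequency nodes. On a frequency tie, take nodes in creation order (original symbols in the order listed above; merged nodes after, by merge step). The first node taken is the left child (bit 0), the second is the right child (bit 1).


Huffman tree construction:
Step 1: Merge B(5) + F(12) = 17
Step 2: Merge I(14) + (B+F)(17) = 31
Step 3: Merge E(22) + (I+(B+F))(31) = 53
Read each symbol's code off the tree from the root (left child = 0, right child = 1).

Codes:
  I: 10 (length 2)
  E: 0 (length 1)
  F: 111 (length 3)
  B: 110 (length 3)
Average code length: 101/53 = 1.9057 bits/symbol


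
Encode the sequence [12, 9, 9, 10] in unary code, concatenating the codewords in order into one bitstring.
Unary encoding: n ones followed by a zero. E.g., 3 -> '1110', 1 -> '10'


Encode each number as n ones followed by a terminating 0:
  12 -> 1111111111110 (13 bits)
  9 -> 1111111110 (10 bits)
  9 -> 1111111110 (10 bits)
  10 -> 11111111110 (11 bits)
Total length = 13 + 10 + 10 + 11 = 44 bits.

Unary([12, 9, 9, 10]) = 11111111111101111111110111111111011111111110 (44 bits)


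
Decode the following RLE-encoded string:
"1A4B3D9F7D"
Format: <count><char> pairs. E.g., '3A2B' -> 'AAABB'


Expanding each <count><char> pair:
  1A -> 'A'
  4B -> 'BBBB'
  3D -> 'DDD'
  9F -> 'FFFFFFFFF'
  7D -> 'DDDDDDD'

Decoded = ABBBBDDDFFFFFFFFFDDDDDDD


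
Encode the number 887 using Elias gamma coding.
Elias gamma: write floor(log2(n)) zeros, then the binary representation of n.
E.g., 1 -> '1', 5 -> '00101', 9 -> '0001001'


num_bits = floor(log2(887)) + 1 = 10
leading_zeros = num_bits - 1 = 9
binary(887) = 1101110111

Elias gamma(887) = '000000000' + '1101110111' = 0000000001101110111 (19 bits)


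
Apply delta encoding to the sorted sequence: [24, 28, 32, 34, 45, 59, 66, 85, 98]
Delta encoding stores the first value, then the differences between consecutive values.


First value: 24
Deltas:
  28 - 24 = 4
  32 - 28 = 4
  34 - 32 = 2
  45 - 34 = 11
  59 - 45 = 14
  66 - 59 = 7
  85 - 66 = 19
  98 - 85 = 13


Delta encoded: [24, 4, 4, 2, 11, 14, 7, 19, 13]


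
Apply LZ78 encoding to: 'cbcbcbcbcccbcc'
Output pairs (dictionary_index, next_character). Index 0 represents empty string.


LZ78 encoding steps:
Dictionary: {0: ''}
Step 1: w='' (idx 0), next='c' -> output (0, 'c'), add 'c' as idx 1
Step 2: w='' (idx 0), next='b' -> output (0, 'b'), add 'b' as idx 2
Step 3: w='c' (idx 1), next='b' -> output (1, 'b'), add 'cb' as idx 3
Step 4: w='cb' (idx 3), next='c' -> output (3, 'c'), add 'cbc' as idx 4
Step 5: w='b' (idx 2), next='c' -> output (2, 'c'), add 'bc' as idx 5
Step 6: w='c' (idx 1), next='c' -> output (1, 'c'), add 'cc' as idx 6
Step 7: w='bc' (idx 5), next='c' -> output (5, 'c'), add 'bcc' as idx 7


Encoded: [(0, 'c'), (0, 'b'), (1, 'b'), (3, 'c'), (2, 'c'), (1, 'c'), (5, 'c')]


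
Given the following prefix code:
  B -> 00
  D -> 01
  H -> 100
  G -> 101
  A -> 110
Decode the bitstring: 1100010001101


Decoding step by step:
Bits 110 -> A
Bits 00 -> B
Bits 100 -> H
Bits 01 -> D
Bits 101 -> G


Decoded message: ABHDG


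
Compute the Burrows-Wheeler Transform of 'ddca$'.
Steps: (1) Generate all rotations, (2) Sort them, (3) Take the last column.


Rotations (sorted):
  0: $ddca -> last char: a
  1: a$ddc -> last char: c
  2: ca$dd -> last char: d
  3: dca$d -> last char: d
  4: ddca$ -> last char: $


BWT = acdd$


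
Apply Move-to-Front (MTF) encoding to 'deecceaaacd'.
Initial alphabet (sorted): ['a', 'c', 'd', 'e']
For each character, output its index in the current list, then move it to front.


MTF encoding:
'd': index 2 in ['a', 'c', 'd', 'e'] -> ['d', 'a', 'c', 'e']
'e': index 3 in ['d', 'a', 'c', 'e'] -> ['e', 'd', 'a', 'c']
'e': index 0 in ['e', 'd', 'a', 'c'] -> ['e', 'd', 'a', 'c']
'c': index 3 in ['e', 'd', 'a', 'c'] -> ['c', 'e', 'd', 'a']
'c': index 0 in ['c', 'e', 'd', 'a'] -> ['c', 'e', 'd', 'a']
'e': index 1 in ['c', 'e', 'd', 'a'] -> ['e', 'c', 'd', 'a']
'a': index 3 in ['e', 'c', 'd', 'a'] -> ['a', 'e', 'c', 'd']
'a': index 0 in ['a', 'e', 'c', 'd'] -> ['a', 'e', 'c', 'd']
'a': index 0 in ['a', 'e', 'c', 'd'] -> ['a', 'e', 'c', 'd']
'c': index 2 in ['a', 'e', 'c', 'd'] -> ['c', 'a', 'e', 'd']
'd': index 3 in ['c', 'a', 'e', 'd'] -> ['d', 'c', 'a', 'e']


Output: [2, 3, 0, 3, 0, 1, 3, 0, 0, 2, 3]


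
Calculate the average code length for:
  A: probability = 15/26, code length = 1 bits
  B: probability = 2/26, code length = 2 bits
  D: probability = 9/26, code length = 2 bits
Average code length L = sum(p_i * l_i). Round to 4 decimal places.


Weighted contributions p_i * l_i:
  A: (15/26) * 1 = 15/26
  B: (2/26) * 2 = 4/26
  D: (9/26) * 2 = 18/26
Sum = (15 + 4 + 18)/26 = 37/26

L = 37/26 = 1.4231 bits/symbol


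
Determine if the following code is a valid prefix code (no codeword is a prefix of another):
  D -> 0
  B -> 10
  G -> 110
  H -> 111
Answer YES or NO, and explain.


Checking each pair (does one codeword prefix another?):
  D='0' vs B='10': no prefix
  D='0' vs G='110': no prefix
  D='0' vs H='111': no prefix
  B='10' vs D='0': no prefix
  B='10' vs G='110': no prefix
  B='10' vs H='111': no prefix
  G='110' vs D='0': no prefix
  G='110' vs B='10': no prefix
  G='110' vs H='111': no prefix
  H='111' vs D='0': no prefix
  H='111' vs B='10': no prefix
  H='111' vs G='110': no prefix
No violation found over all pairs.

YES -- this is a valid prefix code. No codeword is a prefix of any other codeword.


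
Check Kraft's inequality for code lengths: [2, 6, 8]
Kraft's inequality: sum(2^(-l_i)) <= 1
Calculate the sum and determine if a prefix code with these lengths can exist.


Sum = 2^(-2) + 2^(-6) + 2^(-8)
    = 0.25 + 0.015625 + 0.00390625
    = 69/256 = 0.26953125
Since 0.26953125 <= 1, Kraft's inequality IS satisfied.
A prefix code with these lengths CAN exist.

Kraft sum = 0.26953125. Satisfied.


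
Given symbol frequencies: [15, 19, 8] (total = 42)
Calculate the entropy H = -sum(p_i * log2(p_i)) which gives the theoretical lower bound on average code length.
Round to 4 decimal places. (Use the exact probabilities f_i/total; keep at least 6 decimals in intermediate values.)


Per-symbol terms -p_i * log2(p_i) with p_i = f_i/42:
  p = 15/42 = 0.357143: log2(p) = -1.485427, -p*log2(p) = 0.530510
  p = 19/42 = 0.452381: log2(p) = -1.144390, -p*log2(p) = 0.517700
  p = 8/42 = 0.190476: log2(p) = -2.392317, -p*log2(p) = 0.455680
H = 0.530510 + 0.517700 + 0.455680 = 1.503890

H = 1.5039 bits/symbol


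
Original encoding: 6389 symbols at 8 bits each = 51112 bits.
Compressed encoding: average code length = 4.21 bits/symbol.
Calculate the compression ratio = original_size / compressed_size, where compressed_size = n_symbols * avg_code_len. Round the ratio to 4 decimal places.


original_size = n_symbols * orig_bits = 6389 * 8 = 51112 bits
compressed_size = n_symbols * avg_code_len = 6389 * 4.21 = 26897.69 bits
ratio = original_size / compressed_size = 51112 / 26897.69 = 1.9002

Compression ratio = 1.9002


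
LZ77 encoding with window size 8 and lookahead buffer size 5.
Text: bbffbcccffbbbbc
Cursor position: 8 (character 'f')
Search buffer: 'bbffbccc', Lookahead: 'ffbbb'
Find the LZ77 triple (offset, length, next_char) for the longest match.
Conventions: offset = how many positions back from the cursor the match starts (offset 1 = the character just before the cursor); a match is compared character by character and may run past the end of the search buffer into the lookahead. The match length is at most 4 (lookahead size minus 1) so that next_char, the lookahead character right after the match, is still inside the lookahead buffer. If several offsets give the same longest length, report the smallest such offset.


Try each offset into the search buffer:
  offset=1 (pos 7, char 'c'): match length 0
  offset=2 (pos 6, char 'c'): match length 0
  offset=3 (pos 5, char 'c'): match length 0
  offset=4 (pos 4, char 'b'): match length 0
  offset=5 (pos 3, char 'f'): match length 1
  offset=6 (pos 2, char 'f'): match length 3
  offset=7 (pos 1, char 'b'): match length 0
  offset=8 (pos 0, char 'b'): match length 0
Longest match has length 3 at offset 6.
next_char = character at position 8 + 3 = 11 -> 'b'

Best match: offset=6, length=3 (matching 'ffb' starting at position 2)
LZ77 triple: (6, 3, 'b')


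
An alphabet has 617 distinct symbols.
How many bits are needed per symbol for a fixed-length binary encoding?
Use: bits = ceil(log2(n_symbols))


log2(617) = 9.2691
Bracket: 2^9 = 512 < 617 <= 2^10 = 1024
So ceil(log2(617)) = 10

bits = ceil(log2(617)) = ceil(9.2691) = 10 bits


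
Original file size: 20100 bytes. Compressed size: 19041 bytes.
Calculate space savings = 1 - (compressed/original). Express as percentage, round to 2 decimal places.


ratio = compressed/original = 19041/20100 = 0.947313
savings = 1 - ratio = 1 - 0.947313 = 0.052687
as a percentage: 0.052687 * 100 = 5.27%

Space savings = 1 - 19041/20100 = 5.27%


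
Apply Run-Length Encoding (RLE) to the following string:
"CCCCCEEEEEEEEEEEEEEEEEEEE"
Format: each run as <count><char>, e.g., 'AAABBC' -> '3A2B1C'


Scanning runs left to right:
  i=0: run of 'C' x 5 -> '5C'
  i=5: run of 'E' x 20 -> '20E'

RLE = 5C20E


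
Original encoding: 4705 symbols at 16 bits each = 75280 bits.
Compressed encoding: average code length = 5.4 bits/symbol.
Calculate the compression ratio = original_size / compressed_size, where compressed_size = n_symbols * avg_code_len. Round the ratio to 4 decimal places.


original_size = n_symbols * orig_bits = 4705 * 16 = 75280 bits
compressed_size = n_symbols * avg_code_len = 4705 * 5.4 = 25407.0 bits
ratio = original_size / compressed_size = 75280 / 25407.0 = 2.963

Compression ratio = 2.963


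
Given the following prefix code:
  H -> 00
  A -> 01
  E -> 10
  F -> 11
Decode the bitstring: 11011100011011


Decoding step by step:
Bits 11 -> F
Bits 01 -> A
Bits 11 -> F
Bits 00 -> H
Bits 01 -> A
Bits 10 -> E
Bits 11 -> F


Decoded message: FAFHAEF


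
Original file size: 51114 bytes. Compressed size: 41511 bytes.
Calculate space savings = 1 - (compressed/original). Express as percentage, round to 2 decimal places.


ratio = compressed/original = 41511/51114 = 0.812126
savings = 1 - ratio = 1 - 0.812126 = 0.187874
as a percentage: 0.187874 * 100 = 18.79%

Space savings = 1 - 41511/51114 = 18.79%


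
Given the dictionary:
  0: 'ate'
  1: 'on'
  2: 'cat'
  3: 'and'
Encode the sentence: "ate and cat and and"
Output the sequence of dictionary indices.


Look up each word in the dictionary:
  'ate' -> 0
  'and' -> 3
  'cat' -> 2
  'and' -> 3
  'and' -> 3

Encoded: [0, 3, 2, 3, 3]


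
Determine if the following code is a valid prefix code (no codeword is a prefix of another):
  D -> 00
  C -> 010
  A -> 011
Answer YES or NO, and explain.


Checking each pair (does one codeword prefix another?):
  D='00' vs C='010': no prefix
  D='00' vs A='011': no prefix
  C='010' vs D='00': no prefix
  C='010' vs A='011': no prefix
  A='011' vs D='00': no prefix
  A='011' vs C='010': no prefix
No violation found over all pairs.

YES -- this is a valid prefix code. No codeword is a prefix of any other codeword.


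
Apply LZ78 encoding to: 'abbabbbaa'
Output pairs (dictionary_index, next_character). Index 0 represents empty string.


LZ78 encoding steps:
Dictionary: {0: ''}
Step 1: w='' (idx 0), next='a' -> output (0, 'a'), add 'a' as idx 1
Step 2: w='' (idx 0), next='b' -> output (0, 'b'), add 'b' as idx 2
Step 3: w='b' (idx 2), next='a' -> output (2, 'a'), add 'ba' as idx 3
Step 4: w='b' (idx 2), next='b' -> output (2, 'b'), add 'bb' as idx 4
Step 5: w='ba' (idx 3), next='a' -> output (3, 'a'), add 'baa' as idx 5


Encoded: [(0, 'a'), (0, 'b'), (2, 'a'), (2, 'b'), (3, 'a')]


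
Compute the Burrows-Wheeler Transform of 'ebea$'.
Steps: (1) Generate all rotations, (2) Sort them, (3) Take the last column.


Rotations (sorted):
  0: $ebea -> last char: a
  1: a$ebe -> last char: e
  2: bea$e -> last char: e
  3: ea$eb -> last char: b
  4: ebea$ -> last char: $


BWT = aeeb$


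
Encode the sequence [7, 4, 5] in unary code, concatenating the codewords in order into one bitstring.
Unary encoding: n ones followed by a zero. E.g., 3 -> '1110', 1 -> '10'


Encode each number as n ones followed by a terminating 0:
  7 -> 11111110 (8 bits)
  4 -> 11110 (5 bits)
  5 -> 111110 (6 bits)
Total length = 8 + 5 + 6 = 19 bits.

Unary([7, 4, 5]) = 1111111011110111110 (19 bits)


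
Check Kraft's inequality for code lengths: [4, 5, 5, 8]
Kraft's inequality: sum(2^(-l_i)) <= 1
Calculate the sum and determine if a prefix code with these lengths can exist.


Sum = 2^(-4) + 2^(-5) + 2^(-5) + 2^(-8)
    = 0.0625 + 0.03125 + 0.03125 + 0.00390625
    = 33/256 = 0.12890625
Since 0.12890625 <= 1, Kraft's inequality IS satisfied.
A prefix code with these lengths CAN exist.

Kraft sum = 0.12890625. Satisfied.


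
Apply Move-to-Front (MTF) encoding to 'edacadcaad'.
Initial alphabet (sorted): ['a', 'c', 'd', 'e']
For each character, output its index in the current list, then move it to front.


MTF encoding:
'e': index 3 in ['a', 'c', 'd', 'e'] -> ['e', 'a', 'c', 'd']
'd': index 3 in ['e', 'a', 'c', 'd'] -> ['d', 'e', 'a', 'c']
'a': index 2 in ['d', 'e', 'a', 'c'] -> ['a', 'd', 'e', 'c']
'c': index 3 in ['a', 'd', 'e', 'c'] -> ['c', 'a', 'd', 'e']
'a': index 1 in ['c', 'a', 'd', 'e'] -> ['a', 'c', 'd', 'e']
'd': index 2 in ['a', 'c', 'd', 'e'] -> ['d', 'a', 'c', 'e']
'c': index 2 in ['d', 'a', 'c', 'e'] -> ['c', 'd', 'a', 'e']
'a': index 2 in ['c', 'd', 'a', 'e'] -> ['a', 'c', 'd', 'e']
'a': index 0 in ['a', 'c', 'd', 'e'] -> ['a', 'c', 'd', 'e']
'd': index 2 in ['a', 'c', 'd', 'e'] -> ['d', 'a', 'c', 'e']


Output: [3, 3, 2, 3, 1, 2, 2, 2, 0, 2]


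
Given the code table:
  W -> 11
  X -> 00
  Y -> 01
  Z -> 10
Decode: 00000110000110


Decoding:
00 -> X
00 -> X
01 -> Y
10 -> Z
00 -> X
01 -> Y
10 -> Z


Result: XXYZXYZ


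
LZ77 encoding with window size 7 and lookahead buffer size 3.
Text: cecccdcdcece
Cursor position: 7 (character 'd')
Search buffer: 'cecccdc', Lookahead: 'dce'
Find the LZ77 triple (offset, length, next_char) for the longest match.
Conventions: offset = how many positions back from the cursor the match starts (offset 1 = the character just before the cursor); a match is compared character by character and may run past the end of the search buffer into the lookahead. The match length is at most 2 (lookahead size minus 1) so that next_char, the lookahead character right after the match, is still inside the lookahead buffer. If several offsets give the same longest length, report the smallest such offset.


Try each offset into the search buffer:
  offset=1 (pos 6, char 'c'): match length 0
  offset=2 (pos 5, char 'd'): match length 2
  offset=3 (pos 4, char 'c'): match length 0
  offset=4 (pos 3, char 'c'): match length 0
  offset=5 (pos 2, char 'c'): match length 0
  offset=6 (pos 1, char 'e'): match length 0
  offset=7 (pos 0, char 'c'): match length 0
Longest match has length 2 at offset 2.
next_char = character at position 7 + 2 = 9 -> 'e'

Best match: offset=2, length=2 (matching 'dc' starting at position 5)
LZ77 triple: (2, 2, 'e')


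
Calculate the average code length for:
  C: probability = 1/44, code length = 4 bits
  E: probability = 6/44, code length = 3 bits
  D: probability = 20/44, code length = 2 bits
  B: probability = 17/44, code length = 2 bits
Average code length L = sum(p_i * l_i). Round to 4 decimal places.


Weighted contributions p_i * l_i:
  C: (1/44) * 4 = 4/44
  E: (6/44) * 3 = 18/44
  D: (20/44) * 2 = 40/44
  B: (17/44) * 2 = 34/44
Sum = (4 + 18 + 40 + 34)/44 = 96/44

L = 96/44 = 2.1818 bits/symbol


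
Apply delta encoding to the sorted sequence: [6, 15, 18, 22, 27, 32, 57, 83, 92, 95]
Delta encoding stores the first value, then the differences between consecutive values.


First value: 6
Deltas:
  15 - 6 = 9
  18 - 15 = 3
  22 - 18 = 4
  27 - 22 = 5
  32 - 27 = 5
  57 - 32 = 25
  83 - 57 = 26
  92 - 83 = 9
  95 - 92 = 3


Delta encoded: [6, 9, 3, 4, 5, 5, 25, 26, 9, 3]


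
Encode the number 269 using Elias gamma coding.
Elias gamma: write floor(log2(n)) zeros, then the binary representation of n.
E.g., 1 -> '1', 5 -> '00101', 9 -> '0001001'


num_bits = floor(log2(269)) + 1 = 9
leading_zeros = num_bits - 1 = 8
binary(269) = 100001101

Elias gamma(269) = '00000000' + '100001101' = 00000000100001101 (17 bits)


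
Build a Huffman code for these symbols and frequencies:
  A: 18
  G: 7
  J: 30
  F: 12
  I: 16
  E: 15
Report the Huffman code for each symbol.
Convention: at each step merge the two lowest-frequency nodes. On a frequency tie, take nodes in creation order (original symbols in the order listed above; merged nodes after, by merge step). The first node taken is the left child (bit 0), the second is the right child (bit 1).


Huffman tree construction:
Step 1: Merge G(7) + F(12) = 19
Step 2: Merge E(15) + I(16) = 31
Step 3: Merge A(18) + (G+F)(19) = 37
Step 4: Merge J(30) + (E+I)(31) = 61
Step 5: Merge (A+(G+F))(37) + (J+(E+I))(61) = 98
Read each symbol's code off the tree from the root (left child = 0, right child = 1).

Codes:
  A: 00 (length 2)
  G: 010 (length 3)
  J: 10 (length 2)
  F: 011 (length 3)
  I: 111 (length 3)
  E: 110 (length 3)
Average code length: 246/98 = 2.5102 bits/symbol


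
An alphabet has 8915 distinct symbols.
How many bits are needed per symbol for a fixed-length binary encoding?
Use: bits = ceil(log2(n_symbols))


log2(8915) = 13.122
Bracket: 2^13 = 8192 < 8915 <= 2^14 = 16384
So ceil(log2(8915)) = 14

bits = ceil(log2(8915)) = ceil(13.122) = 14 bits


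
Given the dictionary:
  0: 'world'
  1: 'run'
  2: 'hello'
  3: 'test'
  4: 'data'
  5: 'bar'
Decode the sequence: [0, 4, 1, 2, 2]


Look up each index in the dictionary:
  0 -> 'world'
  4 -> 'data'
  1 -> 'run'
  2 -> 'hello'
  2 -> 'hello'

Decoded: "world data run hello hello"


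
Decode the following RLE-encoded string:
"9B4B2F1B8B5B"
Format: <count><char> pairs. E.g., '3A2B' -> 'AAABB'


Expanding each <count><char> pair:
  9B -> 'BBBBBBBBB'
  4B -> 'BBBB'
  2F -> 'FF'
  1B -> 'B'
  8B -> 'BBBBBBBB'
  5B -> 'BBBBB'

Decoded = BBBBBBBBBBBBBFFBBBBBBBBBBBBBB


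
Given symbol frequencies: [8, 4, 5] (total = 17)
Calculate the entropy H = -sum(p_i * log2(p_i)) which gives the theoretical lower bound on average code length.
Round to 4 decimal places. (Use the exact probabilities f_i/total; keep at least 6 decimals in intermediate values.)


Per-symbol terms -p_i * log2(p_i) with p_i = f_i/17:
  p = 8/17 = 0.470588: log2(p) = -1.087463, -p*log2(p) = 0.511747
  p = 4/17 = 0.235294: log2(p) = -2.087463, -p*log2(p) = 0.491168
  p = 5/17 = 0.294118: log2(p) = -1.765535, -p*log2(p) = 0.519275
H = 0.511747 + 0.491168 + 0.519275 = 1.522190

H = 1.5222 bits/symbol


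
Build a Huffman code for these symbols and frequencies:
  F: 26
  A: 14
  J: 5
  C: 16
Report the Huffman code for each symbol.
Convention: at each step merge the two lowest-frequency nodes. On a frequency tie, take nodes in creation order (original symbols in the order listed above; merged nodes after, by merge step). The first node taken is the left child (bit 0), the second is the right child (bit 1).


Huffman tree construction:
Step 1: Merge J(5) + A(14) = 19
Step 2: Merge C(16) + (J+A)(19) = 35
Step 3: Merge F(26) + (C+(J+A))(35) = 61
Read each symbol's code off the tree from the root (left child = 0, right child = 1).

Codes:
  F: 0 (length 1)
  A: 111 (length 3)
  J: 110 (length 3)
  C: 10 (length 2)
Average code length: 115/61 = 1.8852 bits/symbol


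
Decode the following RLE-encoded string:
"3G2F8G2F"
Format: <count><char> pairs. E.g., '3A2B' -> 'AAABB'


Expanding each <count><char> pair:
  3G -> 'GGG'
  2F -> 'FF'
  8G -> 'GGGGGGGG'
  2F -> 'FF'

Decoded = GGGFFGGGGGGGGFF


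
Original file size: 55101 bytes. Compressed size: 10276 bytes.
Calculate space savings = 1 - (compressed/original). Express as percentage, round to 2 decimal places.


ratio = compressed/original = 10276/55101 = 0.186494
savings = 1 - ratio = 1 - 0.186494 = 0.813506
as a percentage: 0.813506 * 100 = 81.35%

Space savings = 1 - 10276/55101 = 81.35%


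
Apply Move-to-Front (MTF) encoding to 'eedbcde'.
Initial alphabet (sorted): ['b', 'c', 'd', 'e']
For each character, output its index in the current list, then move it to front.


MTF encoding:
'e': index 3 in ['b', 'c', 'd', 'e'] -> ['e', 'b', 'c', 'd']
'e': index 0 in ['e', 'b', 'c', 'd'] -> ['e', 'b', 'c', 'd']
'd': index 3 in ['e', 'b', 'c', 'd'] -> ['d', 'e', 'b', 'c']
'b': index 2 in ['d', 'e', 'b', 'c'] -> ['b', 'd', 'e', 'c']
'c': index 3 in ['b', 'd', 'e', 'c'] -> ['c', 'b', 'd', 'e']
'd': index 2 in ['c', 'b', 'd', 'e'] -> ['d', 'c', 'b', 'e']
'e': index 3 in ['d', 'c', 'b', 'e'] -> ['e', 'd', 'c', 'b']


Output: [3, 0, 3, 2, 3, 2, 3]


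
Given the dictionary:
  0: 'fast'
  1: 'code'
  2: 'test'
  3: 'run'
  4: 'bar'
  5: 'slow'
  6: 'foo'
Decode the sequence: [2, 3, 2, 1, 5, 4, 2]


Look up each index in the dictionary:
  2 -> 'test'
  3 -> 'run'
  2 -> 'test'
  1 -> 'code'
  5 -> 'slow'
  4 -> 'bar'
  2 -> 'test'

Decoded: "test run test code slow bar test"


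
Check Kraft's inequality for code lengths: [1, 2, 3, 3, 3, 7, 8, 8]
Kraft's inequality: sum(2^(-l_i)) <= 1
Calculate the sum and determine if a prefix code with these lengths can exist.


Sum = 2^(-1) + 2^(-2) + 2^(-3) + 2^(-3) + 2^(-3) + 2^(-7) + 2^(-8) + 2^(-8)
    = 0.5 + 0.25 + 0.125 + 0.125 + 0.125 + 0.0078125 + 0.00390625 + 0.00390625
    = 292/256 = 1.140625
Since 1.140625 > 1, Kraft's inequality is NOT satisfied.
A prefix code with these lengths CANNOT exist.

Kraft sum = 1.140625. Not satisfied.


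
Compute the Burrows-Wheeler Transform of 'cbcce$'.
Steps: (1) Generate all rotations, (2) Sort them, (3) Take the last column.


Rotations (sorted):
  0: $cbcce -> last char: e
  1: bcce$c -> last char: c
  2: cbcce$ -> last char: $
  3: cce$cb -> last char: b
  4: ce$cbc -> last char: c
  5: e$cbcc -> last char: c


BWT = ec$bcc


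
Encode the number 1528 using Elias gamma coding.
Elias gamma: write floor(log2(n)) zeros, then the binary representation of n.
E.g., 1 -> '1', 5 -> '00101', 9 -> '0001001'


num_bits = floor(log2(1528)) + 1 = 11
leading_zeros = num_bits - 1 = 10
binary(1528) = 10111111000

Elias gamma(1528) = '0000000000' + '10111111000' = 000000000010111111000 (21 bits)


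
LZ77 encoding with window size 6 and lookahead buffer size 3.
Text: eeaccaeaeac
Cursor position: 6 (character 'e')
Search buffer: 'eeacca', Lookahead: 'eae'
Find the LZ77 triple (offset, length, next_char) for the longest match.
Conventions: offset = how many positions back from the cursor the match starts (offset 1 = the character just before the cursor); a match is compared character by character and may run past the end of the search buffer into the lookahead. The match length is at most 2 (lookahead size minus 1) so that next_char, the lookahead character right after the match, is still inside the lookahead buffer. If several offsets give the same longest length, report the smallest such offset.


Try each offset into the search buffer:
  offset=1 (pos 5, char 'a'): match length 0
  offset=2 (pos 4, char 'c'): match length 0
  offset=3 (pos 3, char 'c'): match length 0
  offset=4 (pos 2, char 'a'): match length 0
  offset=5 (pos 1, char 'e'): match length 2
  offset=6 (pos 0, char 'e'): match length 1
Longest match has length 2 at offset 5.
next_char = character at position 6 + 2 = 8 -> 'e'

Best match: offset=5, length=2 (matching 'ea' starting at position 1)
LZ77 triple: (5, 2, 'e')


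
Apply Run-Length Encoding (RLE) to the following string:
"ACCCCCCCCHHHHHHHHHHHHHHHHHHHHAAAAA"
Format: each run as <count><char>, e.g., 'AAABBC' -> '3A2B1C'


Scanning runs left to right:
  i=0: run of 'A' x 1 -> '1A'
  i=1: run of 'C' x 8 -> '8C'
  i=9: run of 'H' x 20 -> '20H'
  i=29: run of 'A' x 5 -> '5A'

RLE = 1A8C20H5A


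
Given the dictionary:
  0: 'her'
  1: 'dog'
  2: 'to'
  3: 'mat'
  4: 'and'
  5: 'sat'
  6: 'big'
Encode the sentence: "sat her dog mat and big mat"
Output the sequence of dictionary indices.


Look up each word in the dictionary:
  'sat' -> 5
  'her' -> 0
  'dog' -> 1
  'mat' -> 3
  'and' -> 4
  'big' -> 6
  'mat' -> 3

Encoded: [5, 0, 1, 3, 4, 6, 3]


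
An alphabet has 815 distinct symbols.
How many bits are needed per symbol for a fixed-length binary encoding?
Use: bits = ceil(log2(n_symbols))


log2(815) = 9.6707
Bracket: 2^9 = 512 < 815 <= 2^10 = 1024
So ceil(log2(815)) = 10

bits = ceil(log2(815)) = ceil(9.6707) = 10 bits


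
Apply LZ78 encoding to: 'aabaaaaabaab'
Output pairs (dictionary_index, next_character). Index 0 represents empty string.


LZ78 encoding steps:
Dictionary: {0: ''}
Step 1: w='' (idx 0), next='a' -> output (0, 'a'), add 'a' as idx 1
Step 2: w='a' (idx 1), next='b' -> output (1, 'b'), add 'ab' as idx 2
Step 3: w='a' (idx 1), next='a' -> output (1, 'a'), add 'aa' as idx 3
Step 4: w='aa' (idx 3), next='a' -> output (3, 'a'), add 'aaa' as idx 4
Step 5: w='' (idx 0), next='b' -> output (0, 'b'), add 'b' as idx 5
Step 6: w='aa' (idx 3), next='b' -> output (3, 'b'), add 'aab' as idx 6


Encoded: [(0, 'a'), (1, 'b'), (1, 'a'), (3, 'a'), (0, 'b'), (3, 'b')]


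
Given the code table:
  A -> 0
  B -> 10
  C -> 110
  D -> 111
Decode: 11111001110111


Decoding:
111 -> D
110 -> C
0 -> A
111 -> D
0 -> A
111 -> D


Result: DCADAD


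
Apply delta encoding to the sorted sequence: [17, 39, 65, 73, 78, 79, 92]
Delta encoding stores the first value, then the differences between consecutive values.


First value: 17
Deltas:
  39 - 17 = 22
  65 - 39 = 26
  73 - 65 = 8
  78 - 73 = 5
  79 - 78 = 1
  92 - 79 = 13


Delta encoded: [17, 22, 26, 8, 5, 1, 13]


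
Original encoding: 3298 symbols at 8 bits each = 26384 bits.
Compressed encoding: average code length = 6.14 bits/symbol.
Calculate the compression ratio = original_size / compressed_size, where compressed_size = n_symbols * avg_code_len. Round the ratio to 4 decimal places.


original_size = n_symbols * orig_bits = 3298 * 8 = 26384 bits
compressed_size = n_symbols * avg_code_len = 3298 * 6.14 = 20249.72 bits
ratio = original_size / compressed_size = 26384 / 20249.72 = 1.3029

Compression ratio = 1.3029


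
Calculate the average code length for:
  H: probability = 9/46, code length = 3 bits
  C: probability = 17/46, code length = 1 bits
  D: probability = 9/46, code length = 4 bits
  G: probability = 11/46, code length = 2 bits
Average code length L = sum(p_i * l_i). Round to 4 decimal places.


Weighted contributions p_i * l_i:
  H: (9/46) * 3 = 27/46
  C: (17/46) * 1 = 17/46
  D: (9/46) * 4 = 36/46
  G: (11/46) * 2 = 22/46
Sum = (27 + 17 + 36 + 22)/46 = 102/46

L = 102/46 = 2.2174 bits/symbol


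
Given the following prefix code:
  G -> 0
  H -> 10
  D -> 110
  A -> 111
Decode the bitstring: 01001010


Decoding step by step:
Bits 0 -> G
Bits 10 -> H
Bits 0 -> G
Bits 10 -> H
Bits 10 -> H


Decoded message: GHGHH


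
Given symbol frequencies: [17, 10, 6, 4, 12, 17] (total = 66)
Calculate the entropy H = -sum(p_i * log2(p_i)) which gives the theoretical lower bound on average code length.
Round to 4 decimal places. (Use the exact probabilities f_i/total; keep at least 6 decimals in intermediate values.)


Per-symbol terms -p_i * log2(p_i) with p_i = f_i/66:
  p = 17/66 = 0.257576: log2(p) = -1.956931, -p*log2(p) = 0.504058
  p = 10/66 = 0.151515: log2(p) = -2.722466, -p*log2(p) = 0.412495
  p = 6/66 = 0.090909: log2(p) = -3.459432, -p*log2(p) = 0.314494
  p = 4/66 = 0.060606: log2(p) = -4.044394, -p*log2(p) = 0.245115
  p = 12/66 = 0.181818: log2(p) = -2.459432, -p*log2(p) = 0.447169
  p = 17/66 = 0.257576: log2(p) = -1.956931, -p*log2(p) = 0.504058
H = 0.504058 + 0.412495 + 0.314494 + 0.245115 + 0.447169 + 0.504058 = 2.427389

H = 2.4274 bits/symbol


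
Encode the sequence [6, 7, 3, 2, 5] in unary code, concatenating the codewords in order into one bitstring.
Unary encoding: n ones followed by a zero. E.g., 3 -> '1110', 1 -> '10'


Encode each number as n ones followed by a terminating 0:
  6 -> 1111110 (7 bits)
  7 -> 11111110 (8 bits)
  3 -> 1110 (4 bits)
  2 -> 110 (3 bits)
  5 -> 111110 (6 bits)
Total length = 7 + 8 + 4 + 3 + 6 = 28 bits.

Unary([6, 7, 3, 2, 5]) = 1111110111111101110110111110 (28 bits)


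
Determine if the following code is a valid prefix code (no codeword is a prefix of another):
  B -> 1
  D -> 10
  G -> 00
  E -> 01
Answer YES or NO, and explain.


Checking each pair (does one codeword prefix another?):
  B='1' vs D='10': prefix -- VIOLATION

NO -- this is NOT a valid prefix code. B (1) is a prefix of D (10).


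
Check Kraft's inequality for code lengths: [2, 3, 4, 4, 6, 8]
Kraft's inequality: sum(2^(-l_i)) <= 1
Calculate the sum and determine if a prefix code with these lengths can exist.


Sum = 2^(-2) + 2^(-3) + 2^(-4) + 2^(-4) + 2^(-6) + 2^(-8)
    = 0.25 + 0.125 + 0.0625 + 0.0625 + 0.015625 + 0.00390625
    = 133/256 = 0.51953125
Since 0.51953125 <= 1, Kraft's inequality IS satisfied.
A prefix code with these lengths CAN exist.

Kraft sum = 0.51953125. Satisfied.


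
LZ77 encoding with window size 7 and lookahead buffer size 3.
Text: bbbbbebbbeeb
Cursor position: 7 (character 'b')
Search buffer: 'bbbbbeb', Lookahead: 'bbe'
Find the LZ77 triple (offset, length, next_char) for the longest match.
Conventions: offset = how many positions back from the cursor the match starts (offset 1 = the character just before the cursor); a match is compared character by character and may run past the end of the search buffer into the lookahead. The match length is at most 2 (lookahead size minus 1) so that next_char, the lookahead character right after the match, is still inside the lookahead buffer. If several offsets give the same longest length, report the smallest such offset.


Try each offset into the search buffer:
  offset=1 (pos 6, char 'b'): match length 2
  offset=2 (pos 5, char 'e'): match length 0
  offset=3 (pos 4, char 'b'): match length 1
  offset=4 (pos 3, char 'b'): match length 2
  offset=5 (pos 2, char 'b'): match length 2
  offset=6 (pos 1, char 'b'): match length 2
  offset=7 (pos 0, char 'b'): match length 2
Longest match has length 2, found at offsets 1, 4, 5, 6, 7; take the smallest, offset 1.
next_char = character at position 7 + 2 = 9 -> 'e'

Best match: offset=1, length=2 (matching 'bb' starting at position 6)
LZ77 triple: (1, 2, 'e')
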